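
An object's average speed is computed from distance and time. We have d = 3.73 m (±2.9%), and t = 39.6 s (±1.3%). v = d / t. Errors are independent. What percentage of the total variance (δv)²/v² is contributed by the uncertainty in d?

(δv/v)² = (1·δd/d)² + (-1·δt/t)²
  d term: (1×0.0290)² = 0.000841
  t term: (-1×0.0130)² = 0.000169
Total = 0.00101. Share from d = 0.000841/0.00101 = 0.833.

83.3%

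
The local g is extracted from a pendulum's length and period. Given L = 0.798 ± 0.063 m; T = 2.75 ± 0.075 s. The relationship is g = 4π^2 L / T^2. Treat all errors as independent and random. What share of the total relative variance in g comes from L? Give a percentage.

(δg/g)² = (1·δL/L)² + (-2·δT/T)²
  L term: (1×0.0789)² = 0.00623
  T term: (-2×0.0273)² = 0.00298
Total = 0.00921. Share from L = 0.00623/0.00921 = 0.677.

67.7%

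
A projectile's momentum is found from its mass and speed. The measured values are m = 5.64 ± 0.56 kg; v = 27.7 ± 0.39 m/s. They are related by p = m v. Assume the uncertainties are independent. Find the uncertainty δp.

15.7 kg·m/s

For a monomial p ∝ m, v, fractional errors add in quadrature:
  (1·δm/m)² = (1×0.0993)² = 0.00986;  (1·δv/v)² = (1×0.0141)² = 0.000198
δp/p = √(0.0101) = 0.100
p = 156 kg·m/s, so δp = 0.100 × 156 = 15.7 kg·m/s.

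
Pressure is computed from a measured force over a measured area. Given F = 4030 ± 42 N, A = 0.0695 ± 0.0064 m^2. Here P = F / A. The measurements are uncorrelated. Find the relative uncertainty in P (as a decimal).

Relative error in a monomial: (δP/P)² = Σ (nᵢ · δxᵢ/xᵢ)².
  (1·δF/F)² = (1×0.0104)² = 0.000109;  (-1·δA/A)² = (-1×0.0921)² = 0.00848
δP/P = √(0.00859) = 0.0927

0.0927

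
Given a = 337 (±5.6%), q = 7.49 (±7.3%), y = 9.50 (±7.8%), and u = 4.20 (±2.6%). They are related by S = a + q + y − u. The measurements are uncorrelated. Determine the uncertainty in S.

18.9

Absolute uncertainties add in quadrature for a linear combination:
  (δa)² = 356;  (δq)² = 0.299;  (δy)² = 0.549;  (δu)² = 0.0119
δS = √(357) = 18.9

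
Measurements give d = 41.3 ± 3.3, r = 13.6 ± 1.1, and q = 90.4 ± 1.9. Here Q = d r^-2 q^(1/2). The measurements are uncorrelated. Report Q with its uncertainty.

Q is a product of powers, so relative uncertainties combine in quadrature:
  (1·δd/d)² = (1×0.0799)² = 0.00638;  (-2·δr/r)² = (-2×0.0809)² = 0.0262;  (½·δq/q)² = (0.5×0.0210)² = 0.000110
δQ/Q = √(0.0327) = 0.181
Q = 2.12, so δQ = 0.181 × 2.12 = 0.384.

2.12 ± 0.384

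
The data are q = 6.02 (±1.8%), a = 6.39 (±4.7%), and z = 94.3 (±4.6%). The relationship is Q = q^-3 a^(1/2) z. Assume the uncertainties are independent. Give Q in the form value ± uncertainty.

Relative error in a monomial: (δQ/Q)² = Σ (nᵢ · δxᵢ/xᵢ)².
  (-3·δq/q)² = (-3×0.0180)² = 0.00292;  (½·δa/a)² = (0.5×0.0470)² = 0.000552;  (1·δz/z)² = (1×0.0460)² = 0.00212
δQ/Q = √(0.00558) = 0.0747
Q = 1.09, so δQ = 0.0747 × 1.09 = 0.0816.

1.09 ± 0.0816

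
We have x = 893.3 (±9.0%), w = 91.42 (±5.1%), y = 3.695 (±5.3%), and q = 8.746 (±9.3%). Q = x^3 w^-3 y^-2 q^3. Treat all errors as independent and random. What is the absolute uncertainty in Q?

19700

For a monomial Q ∝ x^3, w^-3, y^-2, q^3, fractional errors add in quadrature:
  (3·δx/x)² = (3×0.0900)² = 0.0729;  (-3·δw/w)² = (-3×0.0510)² = 0.0234;  (-2·δy/y)² = (-2×0.0530)² = 0.0112;  (3·δq/q)² = (3×0.0930)² = 0.0778
δQ/Q = √(0.185) = 0.431
Q = 45720, so δQ = 0.431 × 45720 = 19700.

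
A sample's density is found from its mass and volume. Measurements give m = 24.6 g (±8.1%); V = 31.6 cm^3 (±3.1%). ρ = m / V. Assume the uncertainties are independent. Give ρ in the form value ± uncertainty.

Products/powers → add relative errors in quadrature, weighted by exponent:
  (1·δm/m)² = (1×0.0810)² = 0.00656;  (-1·δV/V)² = (-1×0.0310)² = 0.000961
δρ/ρ = √(0.00752) = 0.0867
ρ = 0.778 g/cm^3, so δρ = 0.0867 × 0.778 = 0.0675 g/cm^3.

0.778 ± 0.0675 g/cm^3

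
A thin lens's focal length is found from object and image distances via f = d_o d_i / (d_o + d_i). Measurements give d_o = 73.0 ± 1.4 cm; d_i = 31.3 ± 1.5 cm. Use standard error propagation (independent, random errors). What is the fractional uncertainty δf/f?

0.0340

∂f/∂d_o = (d_i/(d_o+d_i))² = 0.0901;  ∂f/∂d_i = (d_o/(d_o+d_i))² = 0.490
δf = √((∂f/∂d_o · δd_o)² + (∂f/∂d_i · δd_i)²) = √(0.0159 + 0.540) = 0.746 cm
f = 21.9 cm, so δf/f = 0.746/21.9 = 0.0340.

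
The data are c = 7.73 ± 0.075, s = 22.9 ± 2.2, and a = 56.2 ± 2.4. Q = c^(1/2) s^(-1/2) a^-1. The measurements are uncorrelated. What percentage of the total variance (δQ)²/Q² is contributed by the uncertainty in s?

55.5%

(δQ/Q)² = (½·δc/c)² + (−½·δs/s)² + (-1·δa/a)²
  c term: (0.5×0.00970)² = 2.35e-05
  s term: (-0.5×0.0961)² = 0.00231
  a term: (-1×0.0427)² = 0.00182
Total = 0.00415. Share from s = 0.00231/0.00415 = 0.555.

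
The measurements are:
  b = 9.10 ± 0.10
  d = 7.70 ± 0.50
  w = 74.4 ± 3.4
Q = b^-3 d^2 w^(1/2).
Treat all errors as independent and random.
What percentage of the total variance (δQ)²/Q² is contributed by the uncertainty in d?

(δQ/Q)² = (-3·δb/b)² + (2·δd/d)² + (½·δw/w)²
  b term: (-3×0.0110)² = 0.00109
  d term: (2×0.0649)² = 0.0169
  w term: (0.5×0.0457)² = 0.000522
Total = 0.0185. Share from d = 0.0169/0.0185 = 0.913.

91.3%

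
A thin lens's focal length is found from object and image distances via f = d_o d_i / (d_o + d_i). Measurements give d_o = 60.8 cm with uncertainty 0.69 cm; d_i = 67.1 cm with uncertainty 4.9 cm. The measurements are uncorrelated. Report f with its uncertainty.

∂f/∂d_o = (d_i/(d_o+d_i))² = 0.275;  ∂f/∂d_i = (d_o/(d_o+d_i))² = 0.226
δf = √((∂f/∂d_o · δd_o)² + (∂f/∂d_i · δd_i)²) = √(0.0361 + 1.23) = 1.12 cm
f = 31.9 cm.

31.9 ± 1.12 cm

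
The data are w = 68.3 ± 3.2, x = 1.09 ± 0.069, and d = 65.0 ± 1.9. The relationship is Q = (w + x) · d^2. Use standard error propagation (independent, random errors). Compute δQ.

Let u = w + x = 69.4. δu = √(δw² + δx²) = √(10.2 + 0.00476) = 3.20, so δu/u = 0.0461.
Q is then a monomial in u, d:
δQ/Q = √((δu/u)² + (2·δd/d)²) = √(0.00213 + 0.00342) = 0.0745
Q = 2.93e+05, so δQ = 0.0745 × 2.93e+05 = 21800.

21800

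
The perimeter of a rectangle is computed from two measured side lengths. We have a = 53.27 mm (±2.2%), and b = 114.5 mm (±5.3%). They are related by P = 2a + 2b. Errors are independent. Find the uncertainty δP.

12.4 mm

Sums and differences: (δP)² = Σ (cᵢ δxᵢ)².
  (2·δa)² = 5.49;  (2·δb)² = 147
δP = √(153) = 12.4 mm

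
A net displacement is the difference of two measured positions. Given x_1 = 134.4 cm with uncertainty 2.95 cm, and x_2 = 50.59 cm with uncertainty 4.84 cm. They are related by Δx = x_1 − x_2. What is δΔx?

5.67 cm

Δx is a linear combination, so absolute uncertainties add in quadrature:
  (δx_1)² = 8.70;  (δx_2)² = 23.4
δΔx = √(32.1) = 5.67 cm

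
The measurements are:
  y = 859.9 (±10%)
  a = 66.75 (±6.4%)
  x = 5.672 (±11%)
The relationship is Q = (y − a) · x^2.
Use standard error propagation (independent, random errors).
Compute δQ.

Let u = y − a = 793.1. δu = √(δy² + δa²) = √(7390 + 18.2) = 86.1, so δu/u = 0.109.
Q is then a monomial in u, x:
δQ/Q = √((δu/u)² + (2·δx/x)²) = √(0.0118 + 0.0484) = 0.245
Q = 25520, so δQ = 0.245 × 25520 = 6260.

6260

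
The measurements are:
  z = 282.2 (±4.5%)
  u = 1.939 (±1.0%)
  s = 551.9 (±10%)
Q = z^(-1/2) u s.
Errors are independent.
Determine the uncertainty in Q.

Products/powers → add relative errors in quadrature, weighted by exponent:
  (−½·δz/z)² = (-0.5×0.0450)² = 0.000506;  (1·δu/u)² = (1×0.0100)² = 0.000100;  (1·δs/s)² = (1×0.100)² = 0.0100
δQ/Q = √(0.0106) = 0.103
Q = 63.70, so δQ = 0.103 × 63.70 = 6.56.

6.56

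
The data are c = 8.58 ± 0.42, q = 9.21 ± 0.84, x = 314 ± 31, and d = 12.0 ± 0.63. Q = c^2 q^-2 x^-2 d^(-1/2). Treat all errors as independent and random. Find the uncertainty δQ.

7.3e-07

Relative error in a monomial: (δQ/Q)² = Σ (nᵢ · δxᵢ/xᵢ)².
  (2·δc/c)² = (2×0.0490)² = 0.00958;  (-2·δq/q)² = (-2×0.0912)² = 0.0333;  (-2·δx/x)² = (-2×0.0987)² = 0.0390;  (−½·δd/d)² = (-0.5×0.0525)² = 0.000689
δQ/Q = √(0.0825) = 0.287
Q = 2.54e-06, so δQ = 0.287 × 2.54e-06 = 7.3e-07.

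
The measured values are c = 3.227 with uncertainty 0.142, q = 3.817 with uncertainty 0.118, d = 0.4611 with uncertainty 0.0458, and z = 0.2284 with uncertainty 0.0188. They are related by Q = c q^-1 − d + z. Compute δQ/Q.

Let p = c·q^-1 = 0.8454. δp/p = √((1·δc/c)² + (-1·δq/q)²) = √(0.00194 + 0.000956) = 0.0538, so δp = 0.0455.
Q = p − d + z: δQ = √(δp² + δd² + δz²) = √(0.00207 + 0.00210 + 0.000353) = 0.0672
Q = 0.6127, so δQ/Q = 0.0672/0.6127 = 0.110.

0.110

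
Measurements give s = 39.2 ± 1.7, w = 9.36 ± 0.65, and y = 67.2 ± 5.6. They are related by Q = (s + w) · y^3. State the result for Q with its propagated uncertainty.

Let u = s + w = 48.6. δu = √(δs² + δw²) = √(2.89 + 0.423) = 1.82, so δu/u = 0.0375.
Q is then a monomial in u, y:
δQ/Q = √((δu/u)² + (3·δy/y)²) = √(0.00140 + 0.0625) = 0.253
Q = 1.47e+07, so δQ = 0.253 × 1.47e+07 = 3.73e+06.

(1.47 ± 0.373) × 10^7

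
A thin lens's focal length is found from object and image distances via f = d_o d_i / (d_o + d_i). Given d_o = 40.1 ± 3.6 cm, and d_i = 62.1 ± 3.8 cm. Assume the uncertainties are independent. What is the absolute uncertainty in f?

∂f/∂d_o = (d_i/(d_o+d_i))² = 0.369;  ∂f/∂d_i = (d_o/(d_o+d_i))² = 0.154
δf = √((∂f/∂d_o · δd_o)² + (∂f/∂d_i · δd_i)²) = √(1.77 + 0.342) = 1.45 cm

1.45 cm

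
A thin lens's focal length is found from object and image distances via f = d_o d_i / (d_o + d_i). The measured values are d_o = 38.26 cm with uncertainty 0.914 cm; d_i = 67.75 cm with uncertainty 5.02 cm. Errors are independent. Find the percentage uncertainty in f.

∂f/∂d_o = (d_i/(d_o+d_i))² = 0.408;  ∂f/∂d_i = (d_o/(d_o+d_i))² = 0.130
δf = √((∂f/∂d_o · δd_o)² + (∂f/∂d_i · δd_i)²) = √(0.139 + 0.428) = 0.753 cm
f = 24.45 cm, so δf/f = 0.753/24.45 = 0.0308.

3.08%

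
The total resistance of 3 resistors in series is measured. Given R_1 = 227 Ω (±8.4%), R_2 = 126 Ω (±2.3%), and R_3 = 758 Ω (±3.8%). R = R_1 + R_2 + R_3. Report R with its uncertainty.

1110 ± 34.7 Ω

For a sum/difference, combine absolute errors in quadrature:
  (δR_1)² = 364;  (δR_2)² = 8.40;  (δR_3)² = 830
δR = √(1200) = 34.7 Ω
R = 1110 Ω.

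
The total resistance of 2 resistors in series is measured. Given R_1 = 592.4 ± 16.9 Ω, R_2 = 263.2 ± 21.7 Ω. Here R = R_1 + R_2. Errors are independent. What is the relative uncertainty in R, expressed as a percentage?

R is a linear combination, so absolute uncertainties add in quadrature:
  (δR_1)² = 286;  (δR_2)² = 471
δR = √(756) = 27.5 Ω
R = 855.6 Ω, so δR/R = 27.5/855.6 = 0.0321.

3.21%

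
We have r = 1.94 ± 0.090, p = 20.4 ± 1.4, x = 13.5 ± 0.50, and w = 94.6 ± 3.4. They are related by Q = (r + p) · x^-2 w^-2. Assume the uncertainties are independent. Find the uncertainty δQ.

1.65e-06

Let u = r + p = 22.3. δu = √(δr² + δp²) = √(0.00810 + 1.96) = 1.40, so δu/u = 0.0628.
Q is then a monomial in u, x, w:
δQ/Q = √((δu/u)² + (-2·δx/x)² + (-2·δw/w)²) = √(0.00394 + 0.00549 + 0.00517) = 0.121
Q = 1.37e-05, so δQ = 0.121 × 1.37e-05 = 1.65e-06.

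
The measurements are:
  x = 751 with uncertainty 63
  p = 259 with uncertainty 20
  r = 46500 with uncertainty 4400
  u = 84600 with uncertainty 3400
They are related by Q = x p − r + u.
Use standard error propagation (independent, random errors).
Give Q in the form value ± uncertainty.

Let w = x·p = 1.95e+05. δw/w = √((1·δx/x)² + (1·δp/p)²) = √(0.00704 + 0.00596) = 0.114, so δw = 22200.
Q = w − r + u: δQ = √(δw² + δr² + δu²) = √(4.92e+08 + 1.94e+07 + 1.16e+07) = 22900
Q = 2.33e+05.

(2.33 ± 0.229) × 10^5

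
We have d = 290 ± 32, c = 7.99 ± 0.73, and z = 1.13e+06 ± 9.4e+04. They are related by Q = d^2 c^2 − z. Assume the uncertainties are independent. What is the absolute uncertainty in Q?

1.54e+06

Let p = d^2·c^2 = 5.37e+06. δp/p = √((2·δd/d)² + (2·δc/c)²) = √(0.0487 + 0.0334) = 0.287, so δp = 1.54e+06.
Q = p − z: δQ = √(δp² + δz²) = √(2.37e+12 + 8.84e+09) = 1.54e+06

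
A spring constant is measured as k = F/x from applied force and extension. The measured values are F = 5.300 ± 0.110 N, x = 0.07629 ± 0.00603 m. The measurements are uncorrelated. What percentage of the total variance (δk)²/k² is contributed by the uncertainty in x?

93.5%

(δk/k)² = (1·δF/F)² + (-1·δx/x)²
  F term: (1×0.0208)² = 0.000431
  x term: (-1×0.0790)² = 0.00625
Total = 0.00668. Share from x = 0.00625/0.00668 = 0.935.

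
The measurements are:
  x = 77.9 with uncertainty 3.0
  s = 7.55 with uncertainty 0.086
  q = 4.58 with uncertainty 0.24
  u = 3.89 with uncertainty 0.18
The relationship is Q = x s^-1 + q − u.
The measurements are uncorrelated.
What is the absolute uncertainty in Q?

Let p = x·s^-1 = 10.3. δp/p = √((1·δx/x)² + (-1·δs/s)²) = √(0.00148 + 0.000130) = 0.0402, so δp = 0.414.
Q = p + q − u: δQ = √(δp² + δq² + δu²) = √(0.172 + 0.0576 + 0.0324) = 0.512

0.512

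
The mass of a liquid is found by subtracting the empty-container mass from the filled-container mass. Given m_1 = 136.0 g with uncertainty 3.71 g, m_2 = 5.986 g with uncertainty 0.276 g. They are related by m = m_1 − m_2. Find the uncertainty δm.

3.72 g

For a sum/difference, combine absolute errors in quadrature:
  (δm_1)² = 13.8;  (δm_2)² = 0.0762
δm = √(13.8) = 3.72 g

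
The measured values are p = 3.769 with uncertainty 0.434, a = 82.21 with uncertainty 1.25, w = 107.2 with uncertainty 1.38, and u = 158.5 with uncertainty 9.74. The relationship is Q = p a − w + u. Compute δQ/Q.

Let h = p·a = 309.8. δh/h = √((1·δp/p)² + (1·δa/a)²) = √(0.0133 + 0.000231) = 0.116, so δh = 36.0.
Q = h − w + u: δQ = √(δh² + δw² + δu²) = √(1300 + 1.90 + 94.9) = 37.3
Q = 361.1, so δQ/Q = 37.3/361.1 = 0.103.

0.103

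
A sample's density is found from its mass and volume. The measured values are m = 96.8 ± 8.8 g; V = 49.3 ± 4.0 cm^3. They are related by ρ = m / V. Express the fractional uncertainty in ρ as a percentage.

12.2%

Since ρ is a product/quotient, work with relative uncertainties:
  (1·δm/m)² = (1×0.0909)² = 0.00826;  (-1·δV/V)² = (-1×0.0811)² = 0.00658
δρ/ρ = √(0.0148) = 0.122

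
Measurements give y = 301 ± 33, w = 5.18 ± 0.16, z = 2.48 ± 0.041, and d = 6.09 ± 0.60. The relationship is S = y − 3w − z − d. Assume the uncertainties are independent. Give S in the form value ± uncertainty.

277 ± 33.0

Sums and differences: (δS)² = Σ (cᵢ δxᵢ)².
  (δy)² = 1090;  (3·δw)² = 0.230;  (δz)² = 0.00168;  (δd)² = 0.360
δS = √(1090) = 33.0
S = 277.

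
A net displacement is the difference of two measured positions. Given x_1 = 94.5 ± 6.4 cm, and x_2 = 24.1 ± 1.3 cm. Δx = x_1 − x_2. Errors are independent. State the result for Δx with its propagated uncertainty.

70.4 ± 6.53 cm

Sums and differences: (δΔx)² = Σ (cᵢ δxᵢ)².
  (δx_1)² = 41.0;  (δx_2)² = 1.69
δΔx = √(42.7) = 6.53 cm
Δx = 70.4 cm.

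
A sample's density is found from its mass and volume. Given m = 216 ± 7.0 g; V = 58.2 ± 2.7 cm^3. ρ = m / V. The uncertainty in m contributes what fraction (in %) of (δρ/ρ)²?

(δρ/ρ)² = (1·δm/m)² + (-1·δV/V)²
  m term: (1×0.0324)² = 0.00105
  V term: (-1×0.0464)² = 0.00215
Total = 0.00320. Share from m = 0.00105/0.00320 = 0.328.

32.8%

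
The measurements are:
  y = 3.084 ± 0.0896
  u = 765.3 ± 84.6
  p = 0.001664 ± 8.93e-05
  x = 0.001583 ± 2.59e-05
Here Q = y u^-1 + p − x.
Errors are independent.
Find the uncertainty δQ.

Let w = y·u^-1 = 0.004030. δw/w = √((1·δy/y)² + (-1·δu/u)²) = √(0.000844 + 0.0122) = 0.114, so δw = 0.000461.
Q = w + p − x: δQ = √(δw² + δp² + δx²) = √(2.12e-07 + 7.97e-09 + 6.71e-10) = 0.000470

0.000470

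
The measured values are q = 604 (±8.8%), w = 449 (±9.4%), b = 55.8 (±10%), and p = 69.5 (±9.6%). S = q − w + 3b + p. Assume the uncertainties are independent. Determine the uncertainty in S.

70.2

Absolute uncertainties add in quadrature for a linear combination:
  (δq)² = 2830;  (δw)² = 1780;  (3·δb)² = 280;  (δp)² = 44.5
δS = √(4930) = 70.2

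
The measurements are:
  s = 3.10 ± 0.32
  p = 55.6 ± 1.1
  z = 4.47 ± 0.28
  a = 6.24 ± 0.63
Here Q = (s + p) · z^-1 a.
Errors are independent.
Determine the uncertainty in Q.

9.87

Let u = s + p = 58.7. δu = √(δs² + δp²) = √(0.102 + 1.21) = 1.15, so δu/u = 0.0195.
Q is then a monomial in u, z, a:
δQ/Q = √((δu/u)² + (-1·δz/z)² + (1·δa/a)²) = √(0.000381 + 0.00392 + 0.0102) = 0.120
Q = 81.9, so δQ = 0.120 × 81.9 = 9.87.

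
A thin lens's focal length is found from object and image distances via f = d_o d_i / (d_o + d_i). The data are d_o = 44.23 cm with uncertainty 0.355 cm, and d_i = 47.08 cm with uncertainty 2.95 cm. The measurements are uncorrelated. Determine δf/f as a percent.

∂f/∂d_o = (d_i/(d_o+d_i))² = 0.266;  ∂f/∂d_i = (d_o/(d_o+d_i))² = 0.235
δf = √((∂f/∂d_o · δd_o)² + (∂f/∂d_i · δd_i)²) = √(0.00891 + 0.479) = 0.699 cm
f = 22.81 cm, so δf/f = 0.699/22.81 = 0.0306.

3.06%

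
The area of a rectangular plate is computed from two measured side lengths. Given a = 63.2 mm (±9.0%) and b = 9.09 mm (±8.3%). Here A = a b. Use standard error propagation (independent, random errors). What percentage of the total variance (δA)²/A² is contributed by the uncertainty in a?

54.0%

(δA/A)² = (1·δa/a)² + (1·δb/b)²
  a term: (1×0.0900)² = 0.00810
  b term: (1×0.0830)² = 0.00689
Total = 0.0150. Share from a = 0.00810/0.0150 = 0.540.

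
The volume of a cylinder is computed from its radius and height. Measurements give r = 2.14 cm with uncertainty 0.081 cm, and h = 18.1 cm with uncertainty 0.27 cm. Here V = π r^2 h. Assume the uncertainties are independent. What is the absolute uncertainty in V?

Products/powers → add relative errors in quadrature, weighted by exponent:
  (2·δr/r)² = (2×0.0379)² = 0.00573;  (1·δh/h)² = (1×0.0149)² = 0.000223
δV/V = √(0.00595) = 0.0772
V = 260 cm^3, so δV = 0.0772 × 260 = 20.1 cm^3.

20.1 cm^3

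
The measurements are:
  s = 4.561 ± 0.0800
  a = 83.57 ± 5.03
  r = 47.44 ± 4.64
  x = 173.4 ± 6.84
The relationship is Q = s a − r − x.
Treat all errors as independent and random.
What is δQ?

25.3

Let p = s·a = 381.2. δp/p = √((1·δs/s)² + (1·δa/a)²) = √(0.000308 + 0.00362) = 0.0627, so δp = 23.9.
Q = p − r − x: δQ = √(δp² + δr² + δx²) = √(571 + 21.5 + 46.8) = 25.3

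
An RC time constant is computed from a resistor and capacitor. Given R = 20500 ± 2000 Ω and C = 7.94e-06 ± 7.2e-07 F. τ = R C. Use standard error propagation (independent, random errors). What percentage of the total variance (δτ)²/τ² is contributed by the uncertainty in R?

(δτ/τ)² = (1·δR/R)² + (1·δC/C)²
  R term: (1×0.0976)² = 0.00952
  C term: (1×0.0907)² = 0.00822
Total = 0.0177. Share from R = 0.00952/0.0177 = 0.537.

53.7%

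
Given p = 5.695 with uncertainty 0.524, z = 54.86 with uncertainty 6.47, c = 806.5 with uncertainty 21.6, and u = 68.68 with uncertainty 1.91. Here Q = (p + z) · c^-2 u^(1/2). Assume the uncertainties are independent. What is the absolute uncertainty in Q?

Let w = p + z = 60.55. δw = √(δp² + δz²) = √(0.275 + 41.9) = 6.49, so δw/w = 0.107.
Q is then a monomial in w, c, u:
δQ/Q = √((δw/w)² + (-2·δc/c)² + (½·δu/u)²) = √(0.0115 + 0.00287 + 0.000193) = 0.121
Q = 0.0007715, so δQ = 0.121 × 0.0007715 = 9.31e-05.

9.31e-05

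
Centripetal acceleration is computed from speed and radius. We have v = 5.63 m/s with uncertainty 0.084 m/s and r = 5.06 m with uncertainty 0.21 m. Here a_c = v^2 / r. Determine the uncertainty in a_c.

Since a_c is a product/quotient, work with relative uncertainties:
  (2·δv/v)² = (2×0.0149)² = 0.000890;  (-1·δr/r)² = (-1×0.0415)² = 0.00172
δa_c/a_c = √(0.00261) = 0.0511
a_c = 6.26 m/s^2, so δa_c = 0.0511 × 6.26 = 0.320 m/s^2.

0.320 m/s^2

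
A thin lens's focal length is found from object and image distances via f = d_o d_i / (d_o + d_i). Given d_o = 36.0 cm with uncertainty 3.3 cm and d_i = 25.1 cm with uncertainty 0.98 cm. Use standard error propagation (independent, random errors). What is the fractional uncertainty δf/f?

∂f/∂d_o = (d_i/(d_o+d_i))² = 0.169;  ∂f/∂d_i = (d_o/(d_o+d_i))² = 0.347
δf = √((∂f/∂d_o · δd_o)² + (∂f/∂d_i · δd_i)²) = √(0.310 + 0.116) = 0.653 cm
f = 14.8 cm, so δf/f = 0.653/14.8 = 0.0441.

0.0441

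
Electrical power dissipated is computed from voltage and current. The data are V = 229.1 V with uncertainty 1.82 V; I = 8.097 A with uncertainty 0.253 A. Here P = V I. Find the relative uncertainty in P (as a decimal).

0.0322

P is a product of powers, so relative uncertainties combine in quadrature:
  (1·δV/V)² = (1×0.00794)² = 6.31e-05;  (1·δI/I)² = (1×0.0312)² = 0.000976
δP/P = √(0.00104) = 0.0322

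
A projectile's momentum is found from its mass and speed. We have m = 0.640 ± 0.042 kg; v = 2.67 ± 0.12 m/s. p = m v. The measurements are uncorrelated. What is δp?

p is a product of powers, so relative uncertainties combine in quadrature:
  (1·δm/m)² = (1×0.0656)² = 0.00431;  (1·δv/v)² = (1×0.0449)² = 0.00202
δp/p = √(0.00633) = 0.0795
p = 1.71 kg·m/s, so δp = 0.0795 × 1.71 = 0.136 kg·m/s.

0.136 kg·m/s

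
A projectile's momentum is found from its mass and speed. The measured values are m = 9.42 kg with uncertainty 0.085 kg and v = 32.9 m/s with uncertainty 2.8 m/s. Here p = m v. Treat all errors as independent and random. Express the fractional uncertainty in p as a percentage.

8.56%

Each factor contributes (exponent × relative error)² to (δp/p)²:
  (1·δm/m)² = (1×0.00902)² = 8.14e-05;  (1·δv/v)² = (1×0.0851)² = 0.00724
δp/p = √(0.00732) = 0.0856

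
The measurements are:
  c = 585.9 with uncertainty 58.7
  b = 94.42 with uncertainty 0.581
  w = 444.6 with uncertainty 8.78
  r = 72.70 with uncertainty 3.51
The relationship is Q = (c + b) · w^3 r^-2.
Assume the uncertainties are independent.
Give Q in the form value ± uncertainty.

Let u = c + b = 680.3. δu = √(δc² + δb²) = √(3450 + 0.338) = 58.7, so δu/u = 0.0863.
Q is then a monomial in u, w, r:
δQ/Q = √((δu/u)² + (3·δw/w)² + (-2·δr/r)²) = √(0.00745 + 0.00351 + 0.00932) = 0.142
Q = 1.131e+07, so δQ = 0.142 × 1.131e+07 = 1.61e+06.

(1.131 ± 0.161) × 10^7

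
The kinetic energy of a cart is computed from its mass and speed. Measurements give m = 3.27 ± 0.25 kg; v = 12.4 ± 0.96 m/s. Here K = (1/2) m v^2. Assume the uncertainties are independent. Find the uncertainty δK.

Products/powers → add relative errors in quadrature, weighted by exponent:
  (1·δm/m)² = (1×0.0765)² = 0.00584;  (2·δv/v)² = (2×0.0774)² = 0.0240
δK/K = √(0.0298) = 0.173
K = 251 J, so δK = 0.173 × 251 = 43.4 J.

43.4 J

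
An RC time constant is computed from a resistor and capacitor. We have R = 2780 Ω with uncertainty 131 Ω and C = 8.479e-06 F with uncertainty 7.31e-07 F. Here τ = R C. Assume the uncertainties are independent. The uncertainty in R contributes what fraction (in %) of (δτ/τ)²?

(δτ/τ)² = (1·δR/R)² + (1·δC/C)²
  R term: (1×0.0471)² = 0.00222
  C term: (1×0.0862)² = 0.00743
Total = 0.00965. Share from R = 0.00222/0.00965 = 0.230.

23.0%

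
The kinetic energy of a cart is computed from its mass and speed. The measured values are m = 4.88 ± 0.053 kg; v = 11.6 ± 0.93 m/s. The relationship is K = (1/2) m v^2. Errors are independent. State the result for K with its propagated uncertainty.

Since K is a product/quotient, work with relative uncertainties:
  (1·δm/m)² = (1×0.0109)² = 0.000118;  (2·δv/v)² = (2×0.0802)² = 0.0257
δK/K = √(0.0258) = 0.161
K = 328 J, so δK = 0.161 × 328 = 52.8 J.

328 ± 52.8 J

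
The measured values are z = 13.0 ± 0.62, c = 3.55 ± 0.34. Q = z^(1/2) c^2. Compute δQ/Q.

0.193

For a monomial Q ∝ z^(1/2), c^2, fractional errors add in quadrature:
  (½·δz/z)² = (0.5×0.0477)² = 0.000569;  (2·δc/c)² = (2×0.0958)² = 0.0367
δQ/Q = √(0.0373) = 0.193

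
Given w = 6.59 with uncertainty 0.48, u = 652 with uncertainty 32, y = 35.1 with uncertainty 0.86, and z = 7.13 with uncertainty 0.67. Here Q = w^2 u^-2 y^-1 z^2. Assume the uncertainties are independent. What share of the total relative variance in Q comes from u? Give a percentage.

(δQ/Q)² = (2·δw/w)² + (-2·δu/u)² + (-1·δy/y)² + (2·δz/z)²
  w term: (2×0.0728)² = 0.0212
  u term: (-2×0.0491)² = 0.00964
  y term: (-1×0.0245)² = 0.000600
  z term: (2×0.0940)² = 0.0353
Total = 0.0668. Share from u = 0.00964/0.0668 = 0.144.

14.4%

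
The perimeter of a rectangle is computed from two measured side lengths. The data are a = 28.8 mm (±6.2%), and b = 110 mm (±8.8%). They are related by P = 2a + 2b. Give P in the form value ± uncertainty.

278 ± 19.7 mm

Sums and differences: (δP)² = Σ (cᵢ δxᵢ)².
  (2·δa)² = 12.8;  (2·δb)² = 375
δP = √(388) = 19.7 mm
P = 278 mm.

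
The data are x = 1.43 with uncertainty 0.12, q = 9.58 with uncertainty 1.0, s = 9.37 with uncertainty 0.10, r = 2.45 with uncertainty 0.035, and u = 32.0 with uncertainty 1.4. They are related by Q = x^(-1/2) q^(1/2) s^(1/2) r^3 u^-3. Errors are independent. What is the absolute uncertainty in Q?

Products/powers → add relative errors in quadrature, weighted by exponent:
  (−½·δx/x)² = (-0.5×0.0839)² = 0.00176;  (½·δq/q)² = (0.5×0.104)² = 0.00272;  (½·δs/s)² = (0.5×0.0107)² = 2.85e-05;  (3·δr/r)² = (3×0.0143)² = 0.00184;  (-3·δu/u)² = (-3×0.0437)² = 0.0172
δQ/Q = √(0.0236) = 0.154
Q = 0.00356, so δQ = 0.154 × 0.00356 = 0.000546.

0.000546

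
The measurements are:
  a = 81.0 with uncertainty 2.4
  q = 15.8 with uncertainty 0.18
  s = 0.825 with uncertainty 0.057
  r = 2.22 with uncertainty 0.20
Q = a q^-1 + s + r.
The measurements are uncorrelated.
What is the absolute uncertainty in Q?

0.264

Let p = a·q^-1 = 5.13. δp/p = √((1·δa/a)² + (-1·δq/q)²) = √(0.000878 + 0.000130) = 0.0317, so δp = 0.163.
Q = p + s + r: δQ = √(δp² + δs² + δr²) = √(0.0265 + 0.00325 + 0.0400) = 0.264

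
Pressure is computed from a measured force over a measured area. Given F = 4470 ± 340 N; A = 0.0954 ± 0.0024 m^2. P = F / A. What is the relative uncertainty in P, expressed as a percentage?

Since P is a product/quotient, work with relative uncertainties:
  (1·δF/F)² = (1×0.0761)² = 0.00579;  (-1·δA/A)² = (-1×0.0252)² = 0.000633
δP/P = √(0.00642) = 0.0801

8.01%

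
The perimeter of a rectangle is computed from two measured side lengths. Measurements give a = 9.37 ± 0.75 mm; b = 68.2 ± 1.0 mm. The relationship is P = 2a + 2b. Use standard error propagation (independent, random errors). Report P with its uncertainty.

P is a linear combination, so absolute uncertainties add in quadrature:
  (2·δa)² = 2.25;  (2·δb)² = 4.00
δP = √(6.25) = 2.50 mm
P = 155 mm.

155 ± 2.50 mm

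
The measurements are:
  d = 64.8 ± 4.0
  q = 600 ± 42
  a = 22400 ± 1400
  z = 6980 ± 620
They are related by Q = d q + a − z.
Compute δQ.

3940

Let p = d·q = 38900. δp/p = √((1·δd/d)² + (1·δq/q)²) = √(0.00381 + 0.00490) = 0.0933, so δp = 3630.
Q = p + a − z: δQ = √(δp² + δa² + δz²) = √(1.32e+07 + 1.96e+06 + 3.84e+05) = 3940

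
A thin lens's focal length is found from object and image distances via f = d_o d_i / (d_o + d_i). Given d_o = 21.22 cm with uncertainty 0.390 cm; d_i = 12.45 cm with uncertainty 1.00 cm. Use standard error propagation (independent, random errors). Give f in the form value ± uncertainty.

7.846 ± 0.401 cm

∂f/∂d_o = (d_i/(d_o+d_i))² = 0.137;  ∂f/∂d_i = (d_o/(d_o+d_i))² = 0.397
δf = √((∂f/∂d_o · δd_o)² + (∂f/∂d_i · δd_i)²) = √(0.00284 + 0.158) = 0.401 cm
f = 7.846 cm.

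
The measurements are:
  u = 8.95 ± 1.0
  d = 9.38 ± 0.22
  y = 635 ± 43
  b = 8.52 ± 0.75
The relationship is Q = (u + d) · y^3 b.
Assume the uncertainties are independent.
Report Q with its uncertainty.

(4.00 ± 0.913) × 10^10

Let w = u + d = 18.3. δw = √(δu² + δd²) = √(1.00 + 0.0484) = 1.02, so δw/w = 0.0559.
Q is then a monomial in w, y, b:
δQ/Q = √((δw/w)² + (3·δy/y)² + (1·δb/b)²) = √(0.00312 + 0.0413 + 0.00775) = 0.228
Q = 4e+10, so δQ = 0.228 × 4e+10 = 9.13e+09.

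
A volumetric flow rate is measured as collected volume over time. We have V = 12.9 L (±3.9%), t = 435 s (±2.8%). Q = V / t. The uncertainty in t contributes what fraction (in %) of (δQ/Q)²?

(δQ/Q)² = (1·δV/V)² + (-1·δt/t)²
  V term: (1×0.0390)² = 0.00152
  t term: (-1×0.0280)² = 0.000784
Total = 0.00230. Share from t = 0.000784/0.00230 = 0.340.

34.0%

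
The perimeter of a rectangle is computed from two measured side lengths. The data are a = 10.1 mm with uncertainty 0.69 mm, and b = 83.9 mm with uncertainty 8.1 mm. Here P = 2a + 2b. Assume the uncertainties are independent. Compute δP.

16.3 mm

Each term contributes (cᵢ δxᵢ)² to (δP)²:
  (2·δa)² = 1.90;  (2·δb)² = 262
δP = √(264) = 16.3 mm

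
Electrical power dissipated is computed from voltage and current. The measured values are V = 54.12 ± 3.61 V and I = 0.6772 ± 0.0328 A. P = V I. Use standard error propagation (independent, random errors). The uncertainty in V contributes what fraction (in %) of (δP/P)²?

65.5%

(δP/P)² = (1·δV/V)² + (1·δI/I)²
  V term: (1×0.0667)² = 0.00445
  I term: (1×0.0484)² = 0.00235
Total = 0.00680. Share from V = 0.00445/0.00680 = 0.655.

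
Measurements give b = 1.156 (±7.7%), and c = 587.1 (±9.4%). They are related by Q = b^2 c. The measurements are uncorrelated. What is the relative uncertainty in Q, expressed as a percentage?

Each factor contributes (exponent × relative error)² to (δQ/Q)²:
  (2·δb/b)² = (2×0.0770)² = 0.0237;  (1·δc/c)² = (1×0.0940)² = 0.00884
δQ/Q = √(0.0326) = 0.180

18.0%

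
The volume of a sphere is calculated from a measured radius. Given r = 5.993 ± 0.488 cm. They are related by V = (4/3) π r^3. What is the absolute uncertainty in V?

For a monomial V ∝ r^3, fractional errors add in quadrature:
  (3·δr/r)² = (3×0.0814)² = 0.0597
δV/V = √(0.0597) = 0.244
V = 901.6 cm^3, so δV = 0.244 × 901.6 = 220 cm^3.

220 cm^3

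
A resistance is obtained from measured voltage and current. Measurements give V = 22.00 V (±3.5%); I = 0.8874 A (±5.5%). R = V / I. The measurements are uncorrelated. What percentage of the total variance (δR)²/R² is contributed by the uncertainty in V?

28.8%

(δR/R)² = (1·δV/V)² + (-1·δI/I)²
  V term: (1×0.0350)² = 0.00123
  I term: (-1×0.0550)² = 0.00302
Total = 0.00425. Share from V = 0.00123/0.00425 = 0.288.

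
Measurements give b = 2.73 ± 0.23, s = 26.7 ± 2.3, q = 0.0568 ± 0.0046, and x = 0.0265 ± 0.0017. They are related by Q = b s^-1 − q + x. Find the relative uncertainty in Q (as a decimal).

0.184

Let p = b·s^-1 = 0.102. δp/p = √((1·δb/b)² + (-1·δs/s)²) = √(0.00710 + 0.00742) = 0.120, so δp = 0.0123.
Q = p − q + x: δQ = √(δp² + δq² + δx²) = √(0.000152 + 2.12e-05 + 2.89e-06) = 0.0133
Q = 0.0719, so δQ/Q = 0.0133/0.0719 = 0.184.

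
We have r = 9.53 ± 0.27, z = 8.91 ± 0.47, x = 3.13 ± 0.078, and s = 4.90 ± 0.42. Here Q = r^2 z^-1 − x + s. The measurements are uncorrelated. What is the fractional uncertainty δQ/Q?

0.0750

Let p = r^2·z^-1 = 10.2. δp/p = √((2·δr/r)² + (-1·δz/z)²) = √(0.00321 + 0.00278) = 0.0774, so δp = 0.789.
Q = p − x + s: δQ = √(δp² + δx² + δs²) = √(0.623 + 0.00608 + 0.176) = 0.897
Q = 12.0, so δQ/Q = 0.897/12.0 = 0.0750.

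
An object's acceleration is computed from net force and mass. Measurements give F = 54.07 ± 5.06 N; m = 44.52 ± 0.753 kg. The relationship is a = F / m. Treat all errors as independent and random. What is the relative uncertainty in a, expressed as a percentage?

Products/powers → add relative errors in quadrature, weighted by exponent:
  (1·δF/F)² = (1×0.0936)² = 0.00876;  (-1·δm/m)² = (-1×0.0169)² = 0.000286
δa/a = √(0.00904) = 0.0951

9.51%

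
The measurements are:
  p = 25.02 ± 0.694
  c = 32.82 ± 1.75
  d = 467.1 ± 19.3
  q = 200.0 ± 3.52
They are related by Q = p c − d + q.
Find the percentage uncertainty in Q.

Let w = p·c = 821.2. δw/w = √((1·δp/p)² + (1·δc/c)²) = √(0.000769 + 0.00284) = 0.0601, so δw = 49.4.
Q = w − d + q: δQ = √(δw² + δd² + δq²) = √(2440 + 372 + 12.4) = 53.1
Q = 554.1, so δQ/Q = 53.1/554.1 = 0.0959.

9.59%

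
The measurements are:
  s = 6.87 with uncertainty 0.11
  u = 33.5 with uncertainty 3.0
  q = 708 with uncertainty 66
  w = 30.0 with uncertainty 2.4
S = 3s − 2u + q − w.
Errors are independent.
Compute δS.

Sums and differences: (δS)² = Σ (cᵢ δxᵢ)².
  (3·δs)² = 0.109;  (2·δu)² = 36.0;  (δq)² = 4360;  (δw)² = 5.76
δS = √(4400) = 66.3

66.3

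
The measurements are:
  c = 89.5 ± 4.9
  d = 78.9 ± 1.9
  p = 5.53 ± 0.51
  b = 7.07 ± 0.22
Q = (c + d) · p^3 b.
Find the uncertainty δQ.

Let u = c + d = 168. δu = √(δc² + δd²) = √(24.0 + 3.61) = 5.26, so δu/u = 0.0312.
Q is then a monomial in u, p, b:
δQ/Q = √((δu/u)² + (3·δp/p)² + (1·δb/b)²) = √(0.000974 + 0.0765 + 0.000968) = 0.280
Q = 2.01e+05, so δQ = 0.280 × 2.01e+05 = 56400.

56400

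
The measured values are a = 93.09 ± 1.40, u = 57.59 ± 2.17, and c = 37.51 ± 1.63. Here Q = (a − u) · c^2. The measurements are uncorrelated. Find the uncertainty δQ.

Let w = a − u = 35.50. δw = √(δa² + δu²) = √(1.96 + 4.71) = 2.58, so δw/w = 0.0727.
Q is then a monomial in w, c:
δQ/Q = √((δw/w)² + (2·δc/c)²) = √(0.00529 + 0.00755) = 0.113
Q = 49950, so δQ = 0.113 × 49950 = 5660.

5660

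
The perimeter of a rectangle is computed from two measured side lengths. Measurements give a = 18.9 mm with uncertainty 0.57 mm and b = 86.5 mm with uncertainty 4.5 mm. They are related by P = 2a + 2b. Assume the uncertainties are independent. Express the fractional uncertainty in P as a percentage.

4.30%

Sums and differences: (δP)² = Σ (cᵢ δxᵢ)².
  (2·δa)² = 1.30;  (2·δb)² = 81.0
δP = √(82.3) = 9.07 mm
P = 211 mm, so δP/P = 9.07/211 = 0.0430.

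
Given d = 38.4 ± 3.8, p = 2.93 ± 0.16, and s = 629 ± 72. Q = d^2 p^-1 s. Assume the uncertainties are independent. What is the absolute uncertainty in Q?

Q is a product of powers, so relative uncertainties combine in quadrature:
  (2·δd/d)² = (2×0.0990)² = 0.0392;  (-1·δp/p)² = (-1×0.0546)² = 0.00298;  (1·δs/s)² = (1×0.114)² = 0.0131
δQ/Q = √(0.0553) = 0.235
Q = 3.17e+05, so δQ = 0.235 × 3.17e+05 = 74400.

74400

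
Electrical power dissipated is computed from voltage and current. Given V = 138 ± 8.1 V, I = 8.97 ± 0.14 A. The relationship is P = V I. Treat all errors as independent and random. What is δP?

Relative error in a monomial: (δP/P)² = Σ (nᵢ · δxᵢ/xᵢ)².
  (1·δV/V)² = (1×0.0587)² = 0.00345;  (1·δI/I)² = (1×0.0156)² = 0.000244
δP/P = √(0.00369) = 0.0607
P = 1240 W, so δP = 0.0607 × 1240 = 75.2 W.

75.2 W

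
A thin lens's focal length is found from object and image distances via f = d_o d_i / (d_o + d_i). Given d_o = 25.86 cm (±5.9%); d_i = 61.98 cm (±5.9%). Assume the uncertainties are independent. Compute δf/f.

∂f/∂d_o = (d_i/(d_o+d_i))² = 0.498;  ∂f/∂d_i = (d_o/(d_o+d_i))² = 0.0867
δf = √((∂f/∂d_o · δd_o)² + (∂f/∂d_i · δd_i)²) = √(0.577 + 0.100) = 0.823 cm
f = 18.25 cm, so δf/f = 0.823/18.25 = 0.0451.

0.0451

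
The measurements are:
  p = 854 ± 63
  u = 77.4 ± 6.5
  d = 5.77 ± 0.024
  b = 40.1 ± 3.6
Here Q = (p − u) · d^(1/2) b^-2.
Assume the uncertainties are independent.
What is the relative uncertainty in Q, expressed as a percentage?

19.7%

Let w = p − u = 777. δw = √(δp² + δu²) = √(3970 + 42.2) = 63.3, so δw/w = 0.0816.
Q is then a monomial in w, d, b:
δQ/Q = √((δw/w)² + (½·δd/d)² + (-2·δb/b)²) = √(0.00665 + 4.33e-06 + 0.0322) = 0.197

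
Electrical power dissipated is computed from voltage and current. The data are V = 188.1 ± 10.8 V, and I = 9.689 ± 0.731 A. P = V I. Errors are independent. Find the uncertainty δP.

173 W

Relative error in a monomial: (δP/P)² = Σ (nᵢ · δxᵢ/xᵢ)².
  (1·δV/V)² = (1×0.0574)² = 0.00330;  (1·δI/I)² = (1×0.0754)² = 0.00569
δP/P = √(0.00899) = 0.0948
P = 1823 W, so δP = 0.0948 × 1823 = 173 W.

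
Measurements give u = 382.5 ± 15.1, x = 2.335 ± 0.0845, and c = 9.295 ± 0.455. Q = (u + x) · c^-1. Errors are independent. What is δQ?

2.60

Let w = u + x = 384.8. δw = √(δu² + δx²) = √(228 + 0.00714) = 15.1, so δw/w = 0.0392.
Q is then a monomial in w, c:
δQ/Q = √((δw/w)² + (-1·δc/c)²) = √(0.00154 + 0.00240) = 0.0627
Q = 41.40, so δQ = 0.0627 × 41.40 = 2.60.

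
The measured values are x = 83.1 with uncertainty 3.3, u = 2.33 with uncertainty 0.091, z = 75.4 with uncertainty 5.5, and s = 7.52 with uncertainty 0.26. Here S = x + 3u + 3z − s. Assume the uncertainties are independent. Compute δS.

Absolute uncertainties add in quadrature for a linear combination:
  (δx)² = 10.9;  (3·δu)² = 0.0745;  (3·δz)² = 272;  (δs)² = 0.0676
δS = √(283) = 16.8

16.8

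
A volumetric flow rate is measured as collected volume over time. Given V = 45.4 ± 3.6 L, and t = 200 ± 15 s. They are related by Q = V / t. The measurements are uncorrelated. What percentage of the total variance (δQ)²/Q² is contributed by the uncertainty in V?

52.8%

(δQ/Q)² = (1·δV/V)² + (-1·δt/t)²
  V term: (1×0.0793)² = 0.00629
  t term: (-1×0.0750)² = 0.00562
Total = 0.0119. Share from V = 0.00629/0.0119 = 0.528.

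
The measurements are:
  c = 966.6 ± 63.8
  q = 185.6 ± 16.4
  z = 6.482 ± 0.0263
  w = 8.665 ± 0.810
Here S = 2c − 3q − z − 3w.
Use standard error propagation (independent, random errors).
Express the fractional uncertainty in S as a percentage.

Each term contributes (cᵢ δxᵢ)² to (δS)²:
  (2·δc)² = 16300;  (3·δq)² = 2420;  (δz)² = 0.000692;  (3·δw)² = 5.90
δS = √(18700) = 137
S = 1344, so δS/S = 137/1344 = 0.102.

10.2%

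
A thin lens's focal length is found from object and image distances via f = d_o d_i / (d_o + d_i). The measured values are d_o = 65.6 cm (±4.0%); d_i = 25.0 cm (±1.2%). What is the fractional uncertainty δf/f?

0.0140

∂f/∂d_o = (d_i/(d_o+d_i))² = 0.0761;  ∂f/∂d_i = (d_o/(d_o+d_i))² = 0.524
δf = √((∂f/∂d_o · δd_o)² + (∂f/∂d_i · δd_i)²) = √(0.0399 + 0.0247) = 0.254 cm
f = 18.1 cm, so δf/f = 0.254/18.1 = 0.0140.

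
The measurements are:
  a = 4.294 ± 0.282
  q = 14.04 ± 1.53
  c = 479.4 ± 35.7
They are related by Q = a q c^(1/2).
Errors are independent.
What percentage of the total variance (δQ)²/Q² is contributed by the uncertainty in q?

(δQ/Q)² = (1·δa/a)² + (1·δq/q)² + (½·δc/c)²
  a term: (1×0.0657)² = 0.00431
  q term: (1×0.109)² = 0.0119
  c term: (0.5×0.0745)² = 0.00139
Total = 0.0176. Share from q = 0.0119/0.0176 = 0.676.

67.6%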